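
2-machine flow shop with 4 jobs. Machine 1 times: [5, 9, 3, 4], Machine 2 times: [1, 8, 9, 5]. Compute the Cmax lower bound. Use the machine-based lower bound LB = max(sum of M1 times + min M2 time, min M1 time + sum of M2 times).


LB1 = sum(M1 times) + min(M2 times) = 21 + 1 = 22
LB2 = min(M1 times) + sum(M2 times) = 3 + 23 = 26
Lower bound = max(LB1, LB2) = max(22, 26) = 26

26


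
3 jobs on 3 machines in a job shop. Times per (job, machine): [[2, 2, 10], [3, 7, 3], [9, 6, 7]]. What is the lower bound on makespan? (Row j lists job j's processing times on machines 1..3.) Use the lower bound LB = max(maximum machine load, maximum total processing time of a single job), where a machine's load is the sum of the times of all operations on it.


Machine loads:
  Machine 1: 2 + 3 + 9 = 14
  Machine 2: 2 + 7 + 6 = 15
  Machine 3: 10 + 3 + 7 = 20
Max machine load = 20
Job totals:
  Job 1: 14
  Job 2: 13
  Job 3: 22
Max job total = 22
Lower bound = max(20, 22) = 22

22


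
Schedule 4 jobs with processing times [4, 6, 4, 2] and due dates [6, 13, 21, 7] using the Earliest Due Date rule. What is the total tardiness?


Sort by due date (EDD order): [(4, 6), (2, 7), (6, 13), (4, 21)]
Compute completion times and tardiness:
  Job 1: p=4, d=6, C=4, tardiness=max(0,4-6)=0
  Job 2: p=2, d=7, C=6, tardiness=max(0,6-7)=0
  Job 3: p=6, d=13, C=12, tardiness=max(0,12-13)=0
  Job 4: p=4, d=21, C=16, tardiness=max(0,16-21)=0
Total tardiness = 0

0


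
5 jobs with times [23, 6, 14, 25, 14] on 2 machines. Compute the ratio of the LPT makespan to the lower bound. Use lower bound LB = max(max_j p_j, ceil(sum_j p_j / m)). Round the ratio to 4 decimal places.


LPT order: [25, 23, 14, 14, 6]
Machine loads after assignment: [39, 43]
LPT makespan = 43
Lower bound = max(max_job, ceil(total/2)) = max(25, 41) = 41
Ratio = 43 / 41 = 1.0488

1.0488


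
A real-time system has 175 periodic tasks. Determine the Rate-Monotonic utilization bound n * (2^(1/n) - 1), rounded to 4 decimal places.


Compute 2^(1/175) = 1.0039686955
Subtract 1: 1.0039686955 - 1 = 0.0039686955
Multiply by n: 175 * 0.0039686955 = 0.6945217125
Round to 4 dp: 0.6945

0.6945


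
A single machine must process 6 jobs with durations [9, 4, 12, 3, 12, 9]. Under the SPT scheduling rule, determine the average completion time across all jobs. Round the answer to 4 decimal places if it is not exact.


Sort jobs by processing time (SPT order): [3, 4, 9, 9, 12, 12]
Compute completion times sequentially:
  Job 1: processing = 3, completes at 3
  Job 2: processing = 4, completes at 7
  Job 3: processing = 9, completes at 16
  Job 4: processing = 9, completes at 25
  Job 5: processing = 12, completes at 37
  Job 6: processing = 12, completes at 49
Sum of completion times = 137
Average completion time = 137/6 = 22.8333

22.8333


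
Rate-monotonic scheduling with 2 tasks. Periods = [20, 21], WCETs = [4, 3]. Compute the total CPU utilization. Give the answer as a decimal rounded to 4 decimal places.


Compute individual utilizations (exact fractions):
  Task 1: C/T = 4/20 = 1/5 (approx. 0.2)
  Task 2: C/T = 3/21 = 1/7 (approx. 0.1429)
Total utilization U = 1/5 + 1/7 = 12/35
Rounded to 4 decimal places: U = 0.3429
RM (Liu & Layland) bound for 2 tasks = 0.828427; compare with U = 12/35 (approx. 0.342857)
U <= bound, so schedulable by RM sufficient condition.

0.3429


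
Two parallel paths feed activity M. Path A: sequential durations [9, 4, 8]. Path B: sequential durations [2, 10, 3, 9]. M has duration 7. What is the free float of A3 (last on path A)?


ES(A3) = sum of predecessors on chain A = 13
EF(A3) = ES + duration = 13 + 8 = 21
Successor of A3 is M. ES(M) = max(sum(A), sum(B)) = max(21, 24) = 24
Free float = ES(successor) - EF(current) = 24 - 21 = 3

3


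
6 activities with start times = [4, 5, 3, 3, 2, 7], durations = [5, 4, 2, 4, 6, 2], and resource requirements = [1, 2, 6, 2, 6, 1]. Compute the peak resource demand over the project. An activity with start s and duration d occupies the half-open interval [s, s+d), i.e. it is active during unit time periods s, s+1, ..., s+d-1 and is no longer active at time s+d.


Each activity i is active on [start_i, start_i + duration_i).
Compute total resource usage per time slot:
  t=0: active resources = [], total = 0
  t=1: active resources = [], total = 0
  t=2: active resources = [6], total = 6
  t=3: active resources = [6, 2, 6], total = 14
  t=4: active resources = [1, 6, 2, 6], total = 15
  t=5: active resources = [1, 2, 2, 6], total = 11
  t=6: active resources = [1, 2, 2, 6], total = 11
  t=7: active resources = [1, 2, 6, 1], total = 10
  t=8: active resources = [1, 2, 1], total = 4
Peak resource demand = 15

15


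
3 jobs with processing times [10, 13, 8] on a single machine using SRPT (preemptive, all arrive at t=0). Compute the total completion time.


Since all jobs arrive at t=0, SRPT equals SPT ordering.
SPT order: [8, 10, 13]
Completion times:
  Job 1: p=8, C=8
  Job 2: p=10, C=18
  Job 3: p=13, C=31
Total completion time = 8 + 18 + 31 = 57

57


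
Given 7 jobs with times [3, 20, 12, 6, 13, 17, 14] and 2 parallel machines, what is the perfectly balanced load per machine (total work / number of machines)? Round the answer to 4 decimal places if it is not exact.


Total processing time = 3 + 20 + 12 + 6 + 13 + 17 + 14 = 85
Number of machines = 2
Ideal balanced load = 85 / 2 = 42.5

42.5


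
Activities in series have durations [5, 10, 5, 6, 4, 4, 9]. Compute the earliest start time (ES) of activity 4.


Activity 4 starts after activities 1 through 3 complete.
Predecessor durations: [5, 10, 5]
ES = 5 + 10 + 5 = 20

20


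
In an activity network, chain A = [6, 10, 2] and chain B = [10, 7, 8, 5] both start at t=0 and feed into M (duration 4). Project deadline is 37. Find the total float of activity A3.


Forward pass: ES(A3) = sum of predecessors on chain A = 16
EF = ES + duration = 16 + 2 = 18
Backward pass: LF(M) = deadline = 37; LS(M) = 37 - 4 = 33
LF(A3) = LS(M) - sum(successors on chain A) = 33 - 0 = 33
LS = LF - duration = 33 - 2 = 31
Total float = LS - ES = 31 - 16 = 15

15


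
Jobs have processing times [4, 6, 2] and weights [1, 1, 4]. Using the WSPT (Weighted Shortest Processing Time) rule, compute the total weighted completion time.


Compute p/w ratios and sort ascending (WSPT): [(2, 4), (4, 1), (6, 1)]
Compute weighted completion times:
  Job (p=2,w=4): C=2, w*C=4*2=8
  Job (p=4,w=1): C=6, w*C=1*6=6
  Job (p=6,w=1): C=12, w*C=1*12=12
Total weighted completion time = 26

26


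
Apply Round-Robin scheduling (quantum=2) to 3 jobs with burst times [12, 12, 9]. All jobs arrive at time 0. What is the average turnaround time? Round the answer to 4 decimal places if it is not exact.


Time quantum = 2
Execution trace:
  J1 runs 2 units, time = 2
  J2 runs 2 units, time = 4
  J3 runs 2 units, time = 6
  J1 runs 2 units, time = 8
  J2 runs 2 units, time = 10
  J3 runs 2 units, time = 12
  J1 runs 2 units, time = 14
  J2 runs 2 units, time = 16
  J3 runs 2 units, time = 18
  J1 runs 2 units, time = 20
  J2 runs 2 units, time = 22
  J3 runs 2 units, time = 24
  J1 runs 2 units, time = 26
  J2 runs 2 units, time = 28
  J3 runs 1 units, time = 29
  J1 runs 2 units, time = 31
  J2 runs 2 units, time = 33
Finish times: [31, 33, 29]
Average turnaround = 93/3 = 31.0

31.0


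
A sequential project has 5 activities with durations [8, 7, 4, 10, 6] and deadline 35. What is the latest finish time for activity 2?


LF(activity 2) = deadline - sum of successor durations
Successors: activities 3 through 5 with durations [4, 10, 6]
Sum of successor durations = 20
LF = 35 - 20 = 15

15


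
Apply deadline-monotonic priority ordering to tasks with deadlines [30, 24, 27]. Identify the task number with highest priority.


Sort tasks by relative deadline (ascending):
  Task 2: deadline = 24
  Task 3: deadline = 27
  Task 1: deadline = 30
Priority order (highest first): [2, 3, 1]
Highest priority task = 2

2


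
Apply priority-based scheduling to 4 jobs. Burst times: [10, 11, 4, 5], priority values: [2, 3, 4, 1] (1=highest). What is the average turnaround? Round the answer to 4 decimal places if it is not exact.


Sort by priority (ascending = highest first):
Order: [(1, 5), (2, 10), (3, 11), (4, 4)]
Completion times:
  Priority 1, burst=5, C=5
  Priority 2, burst=10, C=15
  Priority 3, burst=11, C=26
  Priority 4, burst=4, C=30
Average turnaround = 76/4 = 19.0

19.0


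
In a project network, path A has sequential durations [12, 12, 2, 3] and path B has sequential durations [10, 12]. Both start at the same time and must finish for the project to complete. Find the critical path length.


Path A total = 12 + 12 + 2 + 3 = 29
Path B total = 10 + 12 = 22
Critical path = longest path = max(29, 22) = 29

29


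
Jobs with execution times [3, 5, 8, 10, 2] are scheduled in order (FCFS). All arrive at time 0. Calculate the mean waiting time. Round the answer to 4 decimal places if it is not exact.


FCFS order (as given): [3, 5, 8, 10, 2]
Waiting times:
  Job 1: wait = 0
  Job 2: wait = 3
  Job 3: wait = 8
  Job 4: wait = 16
  Job 5: wait = 26
Sum of waiting times = 53
Average waiting time = 53/5 = 10.6

10.6


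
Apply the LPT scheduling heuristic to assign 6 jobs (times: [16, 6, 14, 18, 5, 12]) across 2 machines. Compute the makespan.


Sort jobs in decreasing order (LPT): [18, 16, 14, 12, 6, 5]
Assign each job to the least loaded machine:
  Machine 1: jobs [18, 12, 6], load = 36
  Machine 2: jobs [16, 14, 5], load = 35
Makespan = max load = 36

36


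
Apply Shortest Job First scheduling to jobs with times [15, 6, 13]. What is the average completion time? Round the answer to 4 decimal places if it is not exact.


SJF order (ascending): [6, 13, 15]
Completion times:
  Job 1: burst=6, C=6
  Job 2: burst=13, C=19
  Job 3: burst=15, C=34
Average completion = 59/3 = 19.6667

19.6667


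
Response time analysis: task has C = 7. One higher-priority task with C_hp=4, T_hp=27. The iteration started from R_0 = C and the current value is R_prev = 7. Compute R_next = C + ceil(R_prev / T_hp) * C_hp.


R_next = C + ceil(R_prev / T_hp) * C_hp
ceil(7 / 27) = ceil(0.2593) = 1
Interference = 1 * 4 = 4
R_next = 7 + 4 = 11

11


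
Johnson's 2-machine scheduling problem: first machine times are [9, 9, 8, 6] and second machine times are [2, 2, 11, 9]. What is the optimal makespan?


Apply Johnson's rule:
  Group 1 (a <= b): [(4, 6, 9), (3, 8, 11)]
  Group 2 (a > b): [(1, 9, 2), (2, 9, 2)]
Optimal job order: [4, 3, 1, 2]
Schedule:
  Job 4: M1 done at 6, M2 done at 15
  Job 3: M1 done at 14, M2 done at 26
  Job 1: M1 done at 23, M2 done at 28
  Job 2: M1 done at 32, M2 done at 34
Makespan = 34

34


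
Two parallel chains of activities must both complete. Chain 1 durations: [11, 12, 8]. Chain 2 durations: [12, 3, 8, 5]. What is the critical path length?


Path A total = 11 + 12 + 8 = 31
Path B total = 12 + 3 + 8 + 5 = 28
Critical path = longest path = max(31, 28) = 31

31


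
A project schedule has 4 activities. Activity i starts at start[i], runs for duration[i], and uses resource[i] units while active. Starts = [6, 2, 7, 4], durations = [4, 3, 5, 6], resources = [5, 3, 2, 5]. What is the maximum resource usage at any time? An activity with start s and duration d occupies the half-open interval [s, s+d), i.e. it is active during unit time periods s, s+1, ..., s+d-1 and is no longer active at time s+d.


Each activity i is active on [start_i, start_i + duration_i).
Compute total resource usage per time slot:
  t=0: active resources = [], total = 0
  t=1: active resources = [], total = 0
  t=2: active resources = [3], total = 3
  t=3: active resources = [3], total = 3
  t=4: active resources = [3, 5], total = 8
  t=5: active resources = [5], total = 5
  t=6: active resources = [5, 5], total = 10
  t=7: active resources = [5, 2, 5], total = 12
  t=8: active resources = [5, 2, 5], total = 12
  t=9: active resources = [5, 2, 5], total = 12
  t=10: active resources = [2], total = 2
  t=11: active resources = [2], total = 2
Peak resource demand = 12

12


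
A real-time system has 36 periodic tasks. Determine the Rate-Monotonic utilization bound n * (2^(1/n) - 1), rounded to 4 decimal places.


Compute 2^(1/36) = 1.0194406437
Subtract 1: 1.0194406437 - 1 = 0.0194406437
Multiply by n: 36 * 0.0194406437 = 0.6998631732
Round to 4 dp: 0.6999

0.6999


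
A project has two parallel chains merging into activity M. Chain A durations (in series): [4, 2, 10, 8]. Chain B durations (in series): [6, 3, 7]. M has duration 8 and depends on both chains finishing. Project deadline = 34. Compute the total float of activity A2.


Forward pass: ES(A2) = sum of predecessors on chain A = 4
EF = ES + duration = 4 + 2 = 6
Backward pass: LF(M) = deadline = 34; LS(M) = 34 - 8 = 26
LF(A2) = LS(M) - sum(successors on chain A) = 26 - 18 = 8
LS = LF - duration = 8 - 2 = 6
Total float = LS - ES = 6 - 4 = 2

2


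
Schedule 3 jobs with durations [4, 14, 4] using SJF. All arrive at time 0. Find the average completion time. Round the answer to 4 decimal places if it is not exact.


SJF order (ascending): [4, 4, 14]
Completion times:
  Job 1: burst=4, C=4
  Job 2: burst=4, C=8
  Job 3: burst=14, C=22
Average completion = 34/3 = 11.3333

11.3333


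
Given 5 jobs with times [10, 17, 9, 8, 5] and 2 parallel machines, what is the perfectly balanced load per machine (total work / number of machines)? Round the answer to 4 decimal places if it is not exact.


Total processing time = 10 + 17 + 9 + 8 + 5 = 49
Number of machines = 2
Ideal balanced load = 49 / 2 = 24.5

24.5


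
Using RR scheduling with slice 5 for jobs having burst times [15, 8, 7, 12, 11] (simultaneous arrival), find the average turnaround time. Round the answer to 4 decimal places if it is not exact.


Time quantum = 5
Execution trace:
  J1 runs 5 units, time = 5
  J2 runs 5 units, time = 10
  J3 runs 5 units, time = 15
  J4 runs 5 units, time = 20
  J5 runs 5 units, time = 25
  J1 runs 5 units, time = 30
  J2 runs 3 units, time = 33
  J3 runs 2 units, time = 35
  J4 runs 5 units, time = 40
  J5 runs 5 units, time = 45
  J1 runs 5 units, time = 50
  J4 runs 2 units, time = 52
  J5 runs 1 units, time = 53
Finish times: [50, 33, 35, 52, 53]
Average turnaround = 223/5 = 44.6

44.6


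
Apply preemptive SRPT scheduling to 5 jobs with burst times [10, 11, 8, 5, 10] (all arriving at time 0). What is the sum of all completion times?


Since all jobs arrive at t=0, SRPT equals SPT ordering.
SPT order: [5, 8, 10, 10, 11]
Completion times:
  Job 1: p=5, C=5
  Job 2: p=8, C=13
  Job 3: p=10, C=23
  Job 4: p=10, C=33
  Job 5: p=11, C=44
Total completion time = 5 + 13 + 23 + 33 + 44 = 118

118


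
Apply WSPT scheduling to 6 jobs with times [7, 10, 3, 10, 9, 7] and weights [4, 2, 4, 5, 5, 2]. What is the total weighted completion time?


Compute p/w ratios and sort ascending (WSPT): [(3, 4), (7, 4), (9, 5), (10, 5), (7, 2), (10, 2)]
Compute weighted completion times:
  Job (p=3,w=4): C=3, w*C=4*3=12
  Job (p=7,w=4): C=10, w*C=4*10=40
  Job (p=9,w=5): C=19, w*C=5*19=95
  Job (p=10,w=5): C=29, w*C=5*29=145
  Job (p=7,w=2): C=36, w*C=2*36=72
  Job (p=10,w=2): C=46, w*C=2*46=92
Total weighted completion time = 456

456


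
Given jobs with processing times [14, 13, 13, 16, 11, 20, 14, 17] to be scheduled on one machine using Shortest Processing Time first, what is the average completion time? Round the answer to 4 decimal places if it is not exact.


Sort jobs by processing time (SPT order): [11, 13, 13, 14, 14, 16, 17, 20]
Compute completion times sequentially:
  Job 1: processing = 11, completes at 11
  Job 2: processing = 13, completes at 24
  Job 3: processing = 13, completes at 37
  Job 4: processing = 14, completes at 51
  Job 5: processing = 14, completes at 65
  Job 6: processing = 16, completes at 81
  Job 7: processing = 17, completes at 98
  Job 8: processing = 20, completes at 118
Sum of completion times = 485
Average completion time = 485/8 = 60.625

60.625


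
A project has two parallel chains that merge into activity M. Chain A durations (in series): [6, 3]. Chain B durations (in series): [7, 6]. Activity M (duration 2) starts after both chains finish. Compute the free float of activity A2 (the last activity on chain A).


ES(A2) = sum of predecessors on chain A = 6
EF(A2) = ES + duration = 6 + 3 = 9
Successor of A2 is M. ES(M) = max(sum(A), sum(B)) = max(9, 13) = 13
Free float = ES(successor) - EF(current) = 13 - 9 = 4

4


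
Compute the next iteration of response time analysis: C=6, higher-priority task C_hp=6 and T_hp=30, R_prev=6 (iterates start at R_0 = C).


R_next = C + ceil(R_prev / T_hp) * C_hp
ceil(6 / 30) = ceil(0.2) = 1
Interference = 1 * 6 = 6
R_next = 6 + 6 = 12

12


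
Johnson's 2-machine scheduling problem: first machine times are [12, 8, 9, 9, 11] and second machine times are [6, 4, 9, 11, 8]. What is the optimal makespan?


Apply Johnson's rule:
  Group 1 (a <= b): [(3, 9, 9), (4, 9, 11)]
  Group 2 (a > b): [(5, 11, 8), (1, 12, 6), (2, 8, 4)]
Optimal job order: [3, 4, 5, 1, 2]
Schedule:
  Job 3: M1 done at 9, M2 done at 18
  Job 4: M1 done at 18, M2 done at 29
  Job 5: M1 done at 29, M2 done at 37
  Job 1: M1 done at 41, M2 done at 47
  Job 2: M1 done at 49, M2 done at 53
Makespan = 53

53


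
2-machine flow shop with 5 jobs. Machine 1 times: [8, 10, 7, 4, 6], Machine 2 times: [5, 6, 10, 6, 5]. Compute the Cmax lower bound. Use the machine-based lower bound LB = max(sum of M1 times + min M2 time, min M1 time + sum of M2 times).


LB1 = sum(M1 times) + min(M2 times) = 35 + 5 = 40
LB2 = min(M1 times) + sum(M2 times) = 4 + 32 = 36
Lower bound = max(LB1, LB2) = max(40, 36) = 40

40


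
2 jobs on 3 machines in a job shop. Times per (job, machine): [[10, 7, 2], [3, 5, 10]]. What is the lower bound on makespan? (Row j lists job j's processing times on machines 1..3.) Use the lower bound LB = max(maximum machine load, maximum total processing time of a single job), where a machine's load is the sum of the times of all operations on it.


Machine loads:
  Machine 1: 10 + 3 = 13
  Machine 2: 7 + 5 = 12
  Machine 3: 2 + 10 = 12
Max machine load = 13
Job totals:
  Job 1: 19
  Job 2: 18
Max job total = 19
Lower bound = max(13, 19) = 19

19


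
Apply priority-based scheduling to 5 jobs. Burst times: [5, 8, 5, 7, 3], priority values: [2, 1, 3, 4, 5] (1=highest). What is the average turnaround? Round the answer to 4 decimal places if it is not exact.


Sort by priority (ascending = highest first):
Order: [(1, 8), (2, 5), (3, 5), (4, 7), (5, 3)]
Completion times:
  Priority 1, burst=8, C=8
  Priority 2, burst=5, C=13
  Priority 3, burst=5, C=18
  Priority 4, burst=7, C=25
  Priority 5, burst=3, C=28
Average turnaround = 92/5 = 18.4

18.4


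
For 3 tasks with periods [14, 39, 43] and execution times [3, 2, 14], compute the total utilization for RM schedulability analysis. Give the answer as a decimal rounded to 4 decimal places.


Compute individual utilizations (exact fractions):
  Task 1: C/T = 3/14 (approx. 0.2143)
  Task 2: C/T = 2/39 (approx. 0.0513)
  Task 3: C/T = 14/43 (approx. 0.3256)
Total utilization U = 3/14 + 2/39 + 14/43 = 13879/23478
Rounded to 4 decimal places: U = 0.5911
RM (Liu & Layland) bound for 3 tasks = 0.779763; compare with U = 13879/23478 (approx. 0.591149)
U <= bound, so schedulable by RM sufficient condition.

0.5911


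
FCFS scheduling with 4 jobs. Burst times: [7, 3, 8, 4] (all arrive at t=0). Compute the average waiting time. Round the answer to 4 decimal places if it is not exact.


FCFS order (as given): [7, 3, 8, 4]
Waiting times:
  Job 1: wait = 0
  Job 2: wait = 7
  Job 3: wait = 10
  Job 4: wait = 18
Sum of waiting times = 35
Average waiting time = 35/4 = 8.75

8.75


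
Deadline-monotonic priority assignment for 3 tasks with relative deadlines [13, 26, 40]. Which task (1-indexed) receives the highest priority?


Sort tasks by relative deadline (ascending):
  Task 1: deadline = 13
  Task 2: deadline = 26
  Task 3: deadline = 40
Priority order (highest first): [1, 2, 3]
Highest priority task = 1

1


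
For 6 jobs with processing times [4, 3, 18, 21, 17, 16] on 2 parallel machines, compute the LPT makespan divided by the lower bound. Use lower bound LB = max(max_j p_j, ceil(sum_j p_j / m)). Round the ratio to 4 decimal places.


LPT order: [21, 18, 17, 16, 4, 3]
Machine loads after assignment: [40, 39]
LPT makespan = 40
Lower bound = max(max_job, ceil(total/2)) = max(21, 40) = 40
Ratio = 40 / 40 = 1.0

1.0


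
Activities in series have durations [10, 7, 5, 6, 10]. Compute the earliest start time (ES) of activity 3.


Activity 3 starts after activities 1 through 2 complete.
Predecessor durations: [10, 7]
ES = 10 + 7 = 17

17


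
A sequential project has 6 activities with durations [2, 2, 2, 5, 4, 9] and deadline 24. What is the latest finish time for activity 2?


LF(activity 2) = deadline - sum of successor durations
Successors: activities 3 through 6 with durations [2, 5, 4, 9]
Sum of successor durations = 20
LF = 24 - 20 = 4

4


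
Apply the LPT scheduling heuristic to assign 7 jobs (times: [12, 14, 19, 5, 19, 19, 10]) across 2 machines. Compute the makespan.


Sort jobs in decreasing order (LPT): [19, 19, 19, 14, 12, 10, 5]
Assign each job to the least loaded machine:
  Machine 1: jobs [19, 19, 10], load = 48
  Machine 2: jobs [19, 14, 12, 5], load = 50
Makespan = max load = 50

50


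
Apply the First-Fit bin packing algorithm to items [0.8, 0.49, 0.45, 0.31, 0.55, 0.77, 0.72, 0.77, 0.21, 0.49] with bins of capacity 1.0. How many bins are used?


Place items sequentially using First-Fit:
  Item 0.8 -> new Bin 1
  Item 0.49 -> new Bin 2
  Item 0.45 -> Bin 2 (now 0.94)
  Item 0.31 -> new Bin 3
  Item 0.55 -> Bin 3 (now 0.86)
  Item 0.77 -> new Bin 4
  Item 0.72 -> new Bin 5
  Item 0.77 -> new Bin 6
  Item 0.21 -> Bin 4 (now 0.98)
  Item 0.49 -> new Bin 7
Total bins used = 7

7


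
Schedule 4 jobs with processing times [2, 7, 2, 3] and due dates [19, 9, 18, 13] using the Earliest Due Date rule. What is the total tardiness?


Sort by due date (EDD order): [(7, 9), (3, 13), (2, 18), (2, 19)]
Compute completion times and tardiness:
  Job 1: p=7, d=9, C=7, tardiness=max(0,7-9)=0
  Job 2: p=3, d=13, C=10, tardiness=max(0,10-13)=0
  Job 3: p=2, d=18, C=12, tardiness=max(0,12-18)=0
  Job 4: p=2, d=19, C=14, tardiness=max(0,14-19)=0
Total tardiness = 0

0


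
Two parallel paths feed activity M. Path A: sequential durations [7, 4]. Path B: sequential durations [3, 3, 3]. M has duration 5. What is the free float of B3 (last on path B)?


ES(B3) = sum of predecessors on chain B = 6
EF(B3) = ES + duration = 6 + 3 = 9
Successor of B3 is M. ES(M) = max(sum(A), sum(B)) = max(11, 9) = 11
Free float = ES(successor) - EF(current) = 11 - 9 = 2

2


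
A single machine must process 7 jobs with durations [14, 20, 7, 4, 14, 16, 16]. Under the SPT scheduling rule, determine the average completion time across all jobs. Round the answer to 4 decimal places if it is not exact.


Sort jobs by processing time (SPT order): [4, 7, 14, 14, 16, 16, 20]
Compute completion times sequentially:
  Job 1: processing = 4, completes at 4
  Job 2: processing = 7, completes at 11
  Job 3: processing = 14, completes at 25
  Job 4: processing = 14, completes at 39
  Job 5: processing = 16, completes at 55
  Job 6: processing = 16, completes at 71
  Job 7: processing = 20, completes at 91
Sum of completion times = 296
Average completion time = 296/7 = 42.2857

42.2857


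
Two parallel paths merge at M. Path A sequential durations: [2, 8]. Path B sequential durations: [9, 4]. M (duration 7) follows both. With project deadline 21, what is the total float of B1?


Forward pass: ES(B1) = sum of predecessors on chain B = 0
EF = ES + duration = 0 + 9 = 9
Backward pass: LF(M) = deadline = 21; LS(M) = 21 - 7 = 14
LF(B1) = LS(M) - sum(successors on chain B) = 14 - 4 = 10
LS = LF - duration = 10 - 9 = 1
Total float = LS - ES = 1 - 0 = 1

1


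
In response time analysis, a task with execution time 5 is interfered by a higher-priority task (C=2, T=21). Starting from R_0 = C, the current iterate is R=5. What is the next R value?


R_next = C + ceil(R_prev / T_hp) * C_hp
ceil(5 / 21) = ceil(0.2381) = 1
Interference = 1 * 2 = 2
R_next = 5 + 2 = 7

7


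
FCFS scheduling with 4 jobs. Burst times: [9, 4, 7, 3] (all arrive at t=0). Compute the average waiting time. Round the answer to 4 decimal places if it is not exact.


FCFS order (as given): [9, 4, 7, 3]
Waiting times:
  Job 1: wait = 0
  Job 2: wait = 9
  Job 3: wait = 13
  Job 4: wait = 20
Sum of waiting times = 42
Average waiting time = 42/4 = 10.5

10.5


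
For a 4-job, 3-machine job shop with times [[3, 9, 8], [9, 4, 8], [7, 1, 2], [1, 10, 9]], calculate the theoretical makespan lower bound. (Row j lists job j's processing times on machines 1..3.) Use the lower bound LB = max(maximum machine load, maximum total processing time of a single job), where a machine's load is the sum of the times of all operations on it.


Machine loads:
  Machine 1: 3 + 9 + 7 + 1 = 20
  Machine 2: 9 + 4 + 1 + 10 = 24
  Machine 3: 8 + 8 + 2 + 9 = 27
Max machine load = 27
Job totals:
  Job 1: 20
  Job 2: 21
  Job 3: 10
  Job 4: 20
Max job total = 21
Lower bound = max(27, 21) = 27

27


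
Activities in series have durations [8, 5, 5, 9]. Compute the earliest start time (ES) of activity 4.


Activity 4 starts after activities 1 through 3 complete.
Predecessor durations: [8, 5, 5]
ES = 8 + 5 + 5 = 18

18


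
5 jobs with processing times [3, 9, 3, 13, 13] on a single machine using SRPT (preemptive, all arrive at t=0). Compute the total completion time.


Since all jobs arrive at t=0, SRPT equals SPT ordering.
SPT order: [3, 3, 9, 13, 13]
Completion times:
  Job 1: p=3, C=3
  Job 2: p=3, C=6
  Job 3: p=9, C=15
  Job 4: p=13, C=28
  Job 5: p=13, C=41
Total completion time = 3 + 6 + 15 + 28 + 41 = 93

93


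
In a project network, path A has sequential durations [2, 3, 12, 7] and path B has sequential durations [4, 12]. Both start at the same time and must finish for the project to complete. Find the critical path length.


Path A total = 2 + 3 + 12 + 7 = 24
Path B total = 4 + 12 = 16
Critical path = longest path = max(24, 16) = 24

24


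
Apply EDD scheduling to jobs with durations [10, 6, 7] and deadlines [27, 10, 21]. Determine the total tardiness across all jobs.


Sort by due date (EDD order): [(6, 10), (7, 21), (10, 27)]
Compute completion times and tardiness:
  Job 1: p=6, d=10, C=6, tardiness=max(0,6-10)=0
  Job 2: p=7, d=21, C=13, tardiness=max(0,13-21)=0
  Job 3: p=10, d=27, C=23, tardiness=max(0,23-27)=0
Total tardiness = 0

0


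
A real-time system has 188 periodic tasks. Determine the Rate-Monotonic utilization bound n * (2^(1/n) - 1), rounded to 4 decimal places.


Compute 2^(1/188) = 1.0036937583
Subtract 1: 1.0036937583 - 1 = 0.0036937583
Multiply by n: 188 * 0.0036937583 = 0.6944265604
Round to 4 dp: 0.6944

0.6944


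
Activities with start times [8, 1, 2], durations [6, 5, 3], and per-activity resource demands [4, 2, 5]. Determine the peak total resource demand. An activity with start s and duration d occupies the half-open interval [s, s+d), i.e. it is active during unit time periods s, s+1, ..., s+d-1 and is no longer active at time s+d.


Each activity i is active on [start_i, start_i + duration_i).
Compute total resource usage per time slot:
  t=0: active resources = [], total = 0
  t=1: active resources = [2], total = 2
  t=2: active resources = [2, 5], total = 7
  t=3: active resources = [2, 5], total = 7
  t=4: active resources = [2, 5], total = 7
  t=5: active resources = [2], total = 2
  t=6: active resources = [], total = 0
  t=7: active resources = [], total = 0
  t=8: active resources = [4], total = 4
  t=9: active resources = [4], total = 4
  t=10: active resources = [4], total = 4
  t=11: active resources = [4], total = 4
  t=12: active resources = [4], total = 4
  t=13: active resources = [4], total = 4
Peak resource demand = 7

7


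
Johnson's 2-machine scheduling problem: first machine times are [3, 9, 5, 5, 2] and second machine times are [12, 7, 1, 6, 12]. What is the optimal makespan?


Apply Johnson's rule:
  Group 1 (a <= b): [(5, 2, 12), (1, 3, 12), (4, 5, 6)]
  Group 2 (a > b): [(2, 9, 7), (3, 5, 1)]
Optimal job order: [5, 1, 4, 2, 3]
Schedule:
  Job 5: M1 done at 2, M2 done at 14
  Job 1: M1 done at 5, M2 done at 26
  Job 4: M1 done at 10, M2 done at 32
  Job 2: M1 done at 19, M2 done at 39
  Job 3: M1 done at 24, M2 done at 40
Makespan = 40

40


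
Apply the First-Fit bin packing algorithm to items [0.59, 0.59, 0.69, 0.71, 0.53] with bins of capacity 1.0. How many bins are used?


Place items sequentially using First-Fit:
  Item 0.59 -> new Bin 1
  Item 0.59 -> new Bin 2
  Item 0.69 -> new Bin 3
  Item 0.71 -> new Bin 4
  Item 0.53 -> new Bin 5
Total bins used = 5

5


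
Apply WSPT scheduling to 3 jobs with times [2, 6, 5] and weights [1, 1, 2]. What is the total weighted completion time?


Compute p/w ratios and sort ascending (WSPT): [(2, 1), (5, 2), (6, 1)]
Compute weighted completion times:
  Job (p=2,w=1): C=2, w*C=1*2=2
  Job (p=5,w=2): C=7, w*C=2*7=14
  Job (p=6,w=1): C=13, w*C=1*13=13
Total weighted completion time = 29

29


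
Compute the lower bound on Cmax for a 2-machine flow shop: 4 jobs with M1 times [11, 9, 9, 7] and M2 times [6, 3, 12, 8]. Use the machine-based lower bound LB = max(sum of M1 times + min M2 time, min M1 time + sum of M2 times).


LB1 = sum(M1 times) + min(M2 times) = 36 + 3 = 39
LB2 = min(M1 times) + sum(M2 times) = 7 + 29 = 36
Lower bound = max(LB1, LB2) = max(39, 36) = 39

39


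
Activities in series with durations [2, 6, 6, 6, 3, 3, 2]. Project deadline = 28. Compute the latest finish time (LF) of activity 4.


LF(activity 4) = deadline - sum of successor durations
Successors: activities 5 through 7 with durations [3, 3, 2]
Sum of successor durations = 8
LF = 28 - 8 = 20

20


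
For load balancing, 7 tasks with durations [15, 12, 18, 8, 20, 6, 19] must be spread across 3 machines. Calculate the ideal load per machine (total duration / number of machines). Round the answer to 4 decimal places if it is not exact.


Total processing time = 15 + 12 + 18 + 8 + 20 + 6 + 19 = 98
Number of machines = 3
Ideal balanced load = 98 / 3 = 32.6667

32.6667


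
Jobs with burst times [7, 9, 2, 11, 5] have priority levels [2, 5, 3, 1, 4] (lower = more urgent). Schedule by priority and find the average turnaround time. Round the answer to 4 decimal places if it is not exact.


Sort by priority (ascending = highest first):
Order: [(1, 11), (2, 7), (3, 2), (4, 5), (5, 9)]
Completion times:
  Priority 1, burst=11, C=11
  Priority 2, burst=7, C=18
  Priority 3, burst=2, C=20
  Priority 4, burst=5, C=25
  Priority 5, burst=9, C=34
Average turnaround = 108/5 = 21.6

21.6


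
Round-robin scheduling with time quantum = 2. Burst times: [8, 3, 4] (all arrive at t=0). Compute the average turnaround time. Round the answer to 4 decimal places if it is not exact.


Time quantum = 2
Execution trace:
  J1 runs 2 units, time = 2
  J2 runs 2 units, time = 4
  J3 runs 2 units, time = 6
  J1 runs 2 units, time = 8
  J2 runs 1 units, time = 9
  J3 runs 2 units, time = 11
  J1 runs 2 units, time = 13
  J1 runs 2 units, time = 15
Finish times: [15, 9, 11]
Average turnaround = 35/3 = 11.6667

11.6667


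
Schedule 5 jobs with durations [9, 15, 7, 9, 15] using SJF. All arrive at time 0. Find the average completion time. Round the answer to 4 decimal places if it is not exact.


SJF order (ascending): [7, 9, 9, 15, 15]
Completion times:
  Job 1: burst=7, C=7
  Job 2: burst=9, C=16
  Job 3: burst=9, C=25
  Job 4: burst=15, C=40
  Job 5: burst=15, C=55
Average completion = 143/5 = 28.6

28.6


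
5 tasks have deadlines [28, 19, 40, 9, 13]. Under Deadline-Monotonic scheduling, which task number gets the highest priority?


Sort tasks by relative deadline (ascending):
  Task 4: deadline = 9
  Task 5: deadline = 13
  Task 2: deadline = 19
  Task 1: deadline = 28
  Task 3: deadline = 40
Priority order (highest first): [4, 5, 2, 1, 3]
Highest priority task = 4

4


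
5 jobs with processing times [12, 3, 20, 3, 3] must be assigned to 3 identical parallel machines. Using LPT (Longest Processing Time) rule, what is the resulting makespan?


Sort jobs in decreasing order (LPT): [20, 12, 3, 3, 3]
Assign each job to the least loaded machine:
  Machine 1: jobs [20], load = 20
  Machine 2: jobs [12], load = 12
  Machine 3: jobs [3, 3, 3], load = 9
Makespan = max load = 20

20


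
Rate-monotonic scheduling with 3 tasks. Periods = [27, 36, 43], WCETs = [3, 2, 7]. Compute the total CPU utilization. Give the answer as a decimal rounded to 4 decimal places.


Compute individual utilizations (exact fractions):
  Task 1: C/T = 3/27 = 1/9 (approx. 0.1111)
  Task 2: C/T = 2/36 = 1/18 (approx. 0.0556)
  Task 3: C/T = 7/43 (approx. 0.1628)
Total utilization U = 1/9 + 1/18 + 7/43 = 85/258
Rounded to 4 decimal places: U = 0.3295
RM (Liu & Layland) bound for 3 tasks = 0.779763; compare with U = 85/258 (approx. 0.329457)
U <= bound, so schedulable by RM sufficient condition.

0.3295


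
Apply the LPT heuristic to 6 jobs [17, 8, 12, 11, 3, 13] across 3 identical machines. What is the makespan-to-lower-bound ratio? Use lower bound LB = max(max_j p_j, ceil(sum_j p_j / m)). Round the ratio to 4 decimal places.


LPT order: [17, 13, 12, 11, 8, 3]
Machine loads after assignment: [20, 21, 23]
LPT makespan = 23
Lower bound = max(max_job, ceil(total/3)) = max(17, 22) = 22
Ratio = 23 / 22 = 1.0455

1.0455


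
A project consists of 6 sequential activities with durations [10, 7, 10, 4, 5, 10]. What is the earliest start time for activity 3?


Activity 3 starts after activities 1 through 2 complete.
Predecessor durations: [10, 7]
ES = 10 + 7 = 17

17


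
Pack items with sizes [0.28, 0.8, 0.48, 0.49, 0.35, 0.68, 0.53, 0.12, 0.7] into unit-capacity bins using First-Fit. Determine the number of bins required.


Place items sequentially using First-Fit:
  Item 0.28 -> new Bin 1
  Item 0.8 -> new Bin 2
  Item 0.48 -> Bin 1 (now 0.76)
  Item 0.49 -> new Bin 3
  Item 0.35 -> Bin 3 (now 0.84)
  Item 0.68 -> new Bin 4
  Item 0.53 -> new Bin 5
  Item 0.12 -> Bin 1 (now 0.88)
  Item 0.7 -> new Bin 6
Total bins used = 6

6


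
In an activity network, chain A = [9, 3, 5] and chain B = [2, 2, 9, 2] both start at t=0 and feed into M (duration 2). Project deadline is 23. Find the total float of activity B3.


Forward pass: ES(B3) = sum of predecessors on chain B = 4
EF = ES + duration = 4 + 9 = 13
Backward pass: LF(M) = deadline = 23; LS(M) = 23 - 2 = 21
LF(B3) = LS(M) - sum(successors on chain B) = 21 - 2 = 19
LS = LF - duration = 19 - 9 = 10
Total float = LS - ES = 10 - 4 = 6

6


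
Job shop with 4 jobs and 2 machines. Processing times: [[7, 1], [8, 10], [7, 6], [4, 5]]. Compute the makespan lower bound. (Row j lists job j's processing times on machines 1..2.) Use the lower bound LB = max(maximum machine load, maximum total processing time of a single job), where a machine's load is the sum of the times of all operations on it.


Machine loads:
  Machine 1: 7 + 8 + 7 + 4 = 26
  Machine 2: 1 + 10 + 6 + 5 = 22
Max machine load = 26
Job totals:
  Job 1: 8
  Job 2: 18
  Job 3: 13
  Job 4: 9
Max job total = 18
Lower bound = max(26, 18) = 26

26


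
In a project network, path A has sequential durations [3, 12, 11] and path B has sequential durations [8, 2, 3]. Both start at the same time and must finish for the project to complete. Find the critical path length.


Path A total = 3 + 12 + 11 = 26
Path B total = 8 + 2 + 3 = 13
Critical path = longest path = max(26, 13) = 26

26


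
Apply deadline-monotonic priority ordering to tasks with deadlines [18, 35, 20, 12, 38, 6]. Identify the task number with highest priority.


Sort tasks by relative deadline (ascending):
  Task 6: deadline = 6
  Task 4: deadline = 12
  Task 1: deadline = 18
  Task 3: deadline = 20
  Task 2: deadline = 35
  Task 5: deadline = 38
Priority order (highest first): [6, 4, 1, 3, 2, 5]
Highest priority task = 6

6


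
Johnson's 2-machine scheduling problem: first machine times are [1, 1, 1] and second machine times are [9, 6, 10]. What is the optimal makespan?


Apply Johnson's rule:
  Group 1 (a <= b): [(1, 1, 9), (2, 1, 6), (3, 1, 10)]
  Group 2 (a > b): []
Optimal job order: [1, 2, 3]
Schedule:
  Job 1: M1 done at 1, M2 done at 10
  Job 2: M1 done at 2, M2 done at 16
  Job 3: M1 done at 3, M2 done at 26
Makespan = 26

26


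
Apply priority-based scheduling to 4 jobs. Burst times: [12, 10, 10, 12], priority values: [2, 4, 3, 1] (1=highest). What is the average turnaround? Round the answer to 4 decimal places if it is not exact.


Sort by priority (ascending = highest first):
Order: [(1, 12), (2, 12), (3, 10), (4, 10)]
Completion times:
  Priority 1, burst=12, C=12
  Priority 2, burst=12, C=24
  Priority 3, burst=10, C=34
  Priority 4, burst=10, C=44
Average turnaround = 114/4 = 28.5

28.5


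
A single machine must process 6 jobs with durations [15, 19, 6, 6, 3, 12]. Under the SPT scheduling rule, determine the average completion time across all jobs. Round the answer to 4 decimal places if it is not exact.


Sort jobs by processing time (SPT order): [3, 6, 6, 12, 15, 19]
Compute completion times sequentially:
  Job 1: processing = 3, completes at 3
  Job 2: processing = 6, completes at 9
  Job 3: processing = 6, completes at 15
  Job 4: processing = 12, completes at 27
  Job 5: processing = 15, completes at 42
  Job 6: processing = 19, completes at 61
Sum of completion times = 157
Average completion time = 157/6 = 26.1667

26.1667


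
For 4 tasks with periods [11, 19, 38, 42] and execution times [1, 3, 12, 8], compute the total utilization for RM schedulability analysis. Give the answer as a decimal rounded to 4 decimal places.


Compute individual utilizations (exact fractions):
  Task 1: C/T = 1/11 (approx. 0.0909)
  Task 2: C/T = 3/19 (approx. 0.1579)
  Task 3: C/T = 12/38 = 6/19 (approx. 0.3158)
  Task 4: C/T = 8/42 = 4/21 (approx. 0.1905)
Total utilization U = 1/11 + 3/19 + 6/19 + 4/21 = 3314/4389
Rounded to 4 decimal places: U = 0.7551
RM (Liu & Layland) bound for 4 tasks = 0.756828; compare with U = 3314/4389 (approx. 0.755069)
U <= bound, so schedulable by RM sufficient condition.

0.7551


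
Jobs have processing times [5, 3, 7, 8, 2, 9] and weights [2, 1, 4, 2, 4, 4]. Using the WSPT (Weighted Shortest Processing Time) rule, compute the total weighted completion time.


Compute p/w ratios and sort ascending (WSPT): [(2, 4), (7, 4), (9, 4), (5, 2), (3, 1), (8, 2)]
Compute weighted completion times:
  Job (p=2,w=4): C=2, w*C=4*2=8
  Job (p=7,w=4): C=9, w*C=4*9=36
  Job (p=9,w=4): C=18, w*C=4*18=72
  Job (p=5,w=2): C=23, w*C=2*23=46
  Job (p=3,w=1): C=26, w*C=1*26=26
  Job (p=8,w=2): C=34, w*C=2*34=68
Total weighted completion time = 256

256


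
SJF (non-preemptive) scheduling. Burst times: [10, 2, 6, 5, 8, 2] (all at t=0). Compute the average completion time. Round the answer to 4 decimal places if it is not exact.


SJF order (ascending): [2, 2, 5, 6, 8, 10]
Completion times:
  Job 1: burst=2, C=2
  Job 2: burst=2, C=4
  Job 3: burst=5, C=9
  Job 4: burst=6, C=15
  Job 5: burst=8, C=23
  Job 6: burst=10, C=33
Average completion = 86/6 = 14.3333

14.3333


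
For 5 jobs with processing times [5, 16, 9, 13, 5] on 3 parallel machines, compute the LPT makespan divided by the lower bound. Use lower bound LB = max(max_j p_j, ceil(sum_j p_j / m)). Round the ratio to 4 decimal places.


LPT order: [16, 13, 9, 5, 5]
Machine loads after assignment: [16, 18, 14]
LPT makespan = 18
Lower bound = max(max_job, ceil(total/3)) = max(16, 16) = 16
Ratio = 18 / 16 = 1.125

1.125


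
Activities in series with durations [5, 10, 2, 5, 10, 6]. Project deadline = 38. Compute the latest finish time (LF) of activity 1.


LF(activity 1) = deadline - sum of successor durations
Successors: activities 2 through 6 with durations [10, 2, 5, 10, 6]
Sum of successor durations = 33
LF = 38 - 33 = 5

5
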